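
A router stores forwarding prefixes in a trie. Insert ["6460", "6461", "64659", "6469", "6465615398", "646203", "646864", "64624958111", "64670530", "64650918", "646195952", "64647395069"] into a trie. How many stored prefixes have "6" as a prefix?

Walk to "6"; the words in its subtree are exactly those with that prefix.
Matches: "6460", "6461", "646195952", "646203", "64624958111", "64647395069", "64650918", "6465615398", "64659", "64670530", "646864", "6469"
Count: 12

12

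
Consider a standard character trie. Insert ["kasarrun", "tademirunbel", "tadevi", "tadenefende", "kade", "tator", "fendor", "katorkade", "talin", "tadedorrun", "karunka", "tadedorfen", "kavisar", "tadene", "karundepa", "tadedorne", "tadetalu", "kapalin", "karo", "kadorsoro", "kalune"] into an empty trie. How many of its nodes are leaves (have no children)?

20

Leaves are exactly the stored words that no other stored word extends.
Those words: "fendor", "kade", "kadorsoro", "kalune", "kapalin", "karo", "karundepa", "karunka", "kasarrun", "katorkade", "kavisar", "tadedorfen", "tadedorne", "tadedorrun", "tademirunbel", "tadenefende", "tadetalu", "tadevi", "talin", "tator"
Leaf count: 20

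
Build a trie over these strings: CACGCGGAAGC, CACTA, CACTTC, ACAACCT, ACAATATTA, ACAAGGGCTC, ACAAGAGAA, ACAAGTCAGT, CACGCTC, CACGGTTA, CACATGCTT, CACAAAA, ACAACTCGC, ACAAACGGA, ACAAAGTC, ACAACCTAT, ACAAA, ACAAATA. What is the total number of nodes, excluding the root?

Trace insertions, counting only characters that open a new branch:
  "CACGCGGAAGC" → 11 new (C, A, C, G, C, G, G, A, A, G, C)
  "CACTA" → prefix "CAC" already present; 2 new (T, A)
  "CACTTC" → prefix "CACT" already present; 2 new (T, C)
  "ACAACCT" → 7 new (A, C, A, A, C, C, T)
  "ACAATATTA" → prefix "ACAA" already present; 5 new (T, A, T, T, A)
  "ACAAGGGCTC" → prefix "ACAA" already present; 6 new (G, G, G, C, T, C)
  "ACAAGAGAA" → prefix "ACAAG" already present; 4 new (A, G, A, A)
  "ACAAGTCAGT" → prefix "ACAAG" already present; 5 new (T, C, A, G, T)
  "CACGCTC" → prefix "CACGC" already present; 2 new (T, C)
  "CACGGTTA" → prefix "CACG" already present; 4 new (G, T, T, A)
  "CACATGCTT" → prefix "CAC" already present; 6 new (A, T, G, C, T, T)
  "CACAAAA" → prefix "CACA" already present; 3 new (A, A, A)
  "ACAACTCGC" → prefix "ACAAC" already present; 4 new (T, C, G, C)
  "ACAAACGGA" → prefix "ACAA" already present; 5 new (A, C, G, G, A)
  "ACAAAGTC" → prefix "ACAAA" already present; 3 new (G, T, C)
  "ACAACCTAT" → prefix "ACAACCT" already present; 2 new (A, T)
  "ACAAA" → prefix "ACAAA" already present; 0 new (none)
  "ACAAATA" → prefix "ACAAA" already present; 2 new (T, A)
Total nodes = 11 + 2 + 2 + 7 + 5 + 6 + 4 + 5 + 2 + 4 + 6 + 3 + 4 + 5 + 3 + 2 + 0 + 2 = 73

73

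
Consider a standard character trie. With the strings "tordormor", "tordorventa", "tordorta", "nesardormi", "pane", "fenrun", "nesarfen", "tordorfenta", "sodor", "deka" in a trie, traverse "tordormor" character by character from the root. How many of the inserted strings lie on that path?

Check each prefix of "tordormor" against the stored set — each match is an end-marker on the path.
Prefixes of the query that are stored words: "tordormor"
Count: 1

1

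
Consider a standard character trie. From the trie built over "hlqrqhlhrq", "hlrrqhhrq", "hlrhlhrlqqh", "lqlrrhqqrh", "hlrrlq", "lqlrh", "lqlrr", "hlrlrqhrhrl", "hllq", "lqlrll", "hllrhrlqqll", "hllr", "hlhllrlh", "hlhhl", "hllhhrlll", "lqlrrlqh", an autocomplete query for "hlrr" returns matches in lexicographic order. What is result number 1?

DFS of the "hlrr" subtree visits, in order: "hlrrlq", "hlrrqhhrq"
Position 1: hlrrlq

hlrrlq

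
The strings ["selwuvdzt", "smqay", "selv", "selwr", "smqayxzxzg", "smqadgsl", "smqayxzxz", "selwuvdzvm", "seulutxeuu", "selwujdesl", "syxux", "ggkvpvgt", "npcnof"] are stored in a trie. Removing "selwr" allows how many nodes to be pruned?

1

Walk "selwr" from the leaf back toward the root, removing each node that no remaining word uses.
The suffix "r" (1 node) is used only by "selwr"; the node for "selw" still has the child "u", so pruning stops there.
Nodes removed: 1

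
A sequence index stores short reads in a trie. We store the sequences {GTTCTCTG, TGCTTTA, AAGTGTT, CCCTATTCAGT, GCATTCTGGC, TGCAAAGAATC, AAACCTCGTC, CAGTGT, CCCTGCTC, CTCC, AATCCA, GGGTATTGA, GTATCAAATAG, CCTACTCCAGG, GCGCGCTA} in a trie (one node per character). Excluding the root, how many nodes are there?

106

Count nodes per top-level branch (shared prefixes stored once):
  'A'-branch (AAACCTCGTC, AAGTGTT, AATCCA): 19 nodes
  'C'-branch (CAGTGT, CCCTATTCAGT, CCCTGCTC, CCTACTCCAGG, CTCC): 32 nodes
  'G'-branch (GCATTCTGGC, GCGCGCTA, GGGTATTGA, GTATCAAATAG, GTTCTCTG): 40 nodes
  'T'-branch (TGCAAAGAATC, TGCTTTA): 15 nodes
Sum: 106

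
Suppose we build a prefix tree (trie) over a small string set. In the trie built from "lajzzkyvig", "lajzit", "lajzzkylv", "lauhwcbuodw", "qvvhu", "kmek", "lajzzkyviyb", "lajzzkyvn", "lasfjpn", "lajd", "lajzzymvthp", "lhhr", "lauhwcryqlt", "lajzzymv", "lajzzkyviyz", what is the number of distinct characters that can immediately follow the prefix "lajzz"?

2

The children of the "lajzz" node are the distinct next characters among strings starting with "lajzz".
Distinct next characters after "lajzz": k, y.
That node has 2 child edges.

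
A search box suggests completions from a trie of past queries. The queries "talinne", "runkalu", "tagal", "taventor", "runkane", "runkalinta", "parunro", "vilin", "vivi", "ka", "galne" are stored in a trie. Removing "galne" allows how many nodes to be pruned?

After clearing the end-marker at "galne", prune upward until reaching a node still needed by another word.
No other word shares any prefix with "galne", so all 5 of its nodes go.
Nodes removed: 5

5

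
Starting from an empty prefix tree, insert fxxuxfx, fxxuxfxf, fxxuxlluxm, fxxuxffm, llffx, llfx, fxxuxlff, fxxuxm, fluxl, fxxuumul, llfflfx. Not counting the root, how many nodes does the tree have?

35

Count nodes per top-level branch (shared prefixes stored once):
  'f'-branch (fluxl, fxxuumul, fxxuxffm, fxxuxfx, fxxuxfxf, fxxuxlff, fxxuxlluxm, fxxuxm): 26 nodes
  'l'-branch (llfflfx, llffx, llfx): 9 nodes
Sum: 35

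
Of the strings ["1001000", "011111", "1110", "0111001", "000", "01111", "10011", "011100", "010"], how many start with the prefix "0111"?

4

Walk to "0111"; the words in its subtree are exactly those with that prefix.
Matches: "011100", "0111001", "01111", "011111"
Count: 4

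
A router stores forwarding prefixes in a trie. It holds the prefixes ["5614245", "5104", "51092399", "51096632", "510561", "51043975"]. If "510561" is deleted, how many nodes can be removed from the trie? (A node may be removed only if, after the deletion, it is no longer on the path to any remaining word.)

After clearing the end-marker at "510561", prune upward until reaching a node still needed by another word.
The suffix "561" (3 nodes) is used only by "510561"; the node for "510" still has the child "4", so pruning stops there.
Nodes removed: 3

3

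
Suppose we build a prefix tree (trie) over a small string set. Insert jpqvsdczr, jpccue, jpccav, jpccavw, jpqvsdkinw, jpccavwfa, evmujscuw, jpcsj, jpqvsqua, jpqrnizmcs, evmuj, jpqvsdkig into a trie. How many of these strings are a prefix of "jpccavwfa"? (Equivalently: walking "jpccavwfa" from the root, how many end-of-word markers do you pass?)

3

Walk "jpccavwfa" from the root; an end-of-word marker is hit whenever a stored word is a prefix of "jpccavwfa".
Prefixes of the query that are stored words: "jpccav", "jpccavw", "jpccavwfa"
Count: 3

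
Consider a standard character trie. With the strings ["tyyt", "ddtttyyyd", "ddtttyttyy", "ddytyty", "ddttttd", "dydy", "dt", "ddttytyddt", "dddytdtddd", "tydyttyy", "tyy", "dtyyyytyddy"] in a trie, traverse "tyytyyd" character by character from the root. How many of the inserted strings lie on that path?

2

Check each prefix of "tyytyyd" against the stored set — each match is an end-marker on the path.
Prefixes of the query that are stored words: "tyy", "tyyt"
Count: 2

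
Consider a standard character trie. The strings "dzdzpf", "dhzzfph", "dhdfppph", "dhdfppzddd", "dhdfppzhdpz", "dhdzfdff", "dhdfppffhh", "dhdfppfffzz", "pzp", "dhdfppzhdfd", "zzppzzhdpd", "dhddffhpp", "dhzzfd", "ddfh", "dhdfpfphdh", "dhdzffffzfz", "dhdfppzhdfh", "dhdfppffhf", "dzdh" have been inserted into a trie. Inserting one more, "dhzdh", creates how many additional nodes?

2

The longest prefix of "dhzdh" already in the trie is "dhz" (length 3).
So 5 − 3 = 2 new nodes.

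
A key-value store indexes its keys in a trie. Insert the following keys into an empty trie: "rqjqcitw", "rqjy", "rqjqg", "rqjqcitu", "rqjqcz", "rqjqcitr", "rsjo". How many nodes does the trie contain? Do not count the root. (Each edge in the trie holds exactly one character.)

For each word, the new-node count is its length minus the longest prefix already in the trie:
  "rqjqcitw" → 8 new (r, q, j, q, c, i, t, w)
  "rqjy" → prefix "rqj" already present; 1 new (y)
  "rqjqg" → prefix "rqjq" already present; 1 new (g)
  "rqjqcitu" → prefix "rqjqcit" already present; 1 new (u)
  "rqjqcz" → prefix "rqjqc" already present; 1 new (z)
  "rqjqcitr" → prefix "rqjqcit" already present; 1 new (r)
  "rsjo" → prefix "r" already present; 3 new (s, j, o)
Total nodes = 8 + 1 + 1 + 1 + 1 + 1 + 3 = 16

16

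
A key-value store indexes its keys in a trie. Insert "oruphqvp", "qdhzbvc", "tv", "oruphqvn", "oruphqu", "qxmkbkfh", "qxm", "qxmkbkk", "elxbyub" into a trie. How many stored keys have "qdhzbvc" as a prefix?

Walk to "qdhzbvc"; the words in its subtree are exactly those with that prefix.
Words under "qdhzbvc": qdhzbvc
Count: 1

1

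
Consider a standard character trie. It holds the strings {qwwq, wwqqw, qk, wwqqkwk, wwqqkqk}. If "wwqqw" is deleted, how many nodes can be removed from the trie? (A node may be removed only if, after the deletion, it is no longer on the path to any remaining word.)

Walk "wwqqw" from the leaf back toward the root, removing each node that no remaining word uses.
The suffix "w" (1 node) is used only by "wwqqw"; the node for "wwqq" still has the child "k", so pruning stops there.
Nodes removed: 1

1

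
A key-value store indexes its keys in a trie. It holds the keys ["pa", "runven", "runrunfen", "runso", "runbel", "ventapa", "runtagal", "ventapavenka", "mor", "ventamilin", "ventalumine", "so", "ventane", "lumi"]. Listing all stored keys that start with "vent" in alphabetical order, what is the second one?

ventamilin

Filter for "vent…" and sort: "ventalumine", "ventamilin", "ventane", "ventapa", "ventapavenka"
Position 2: ventamilin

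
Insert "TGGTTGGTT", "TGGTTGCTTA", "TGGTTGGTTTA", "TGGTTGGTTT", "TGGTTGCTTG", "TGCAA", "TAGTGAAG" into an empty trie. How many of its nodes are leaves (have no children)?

5

Leaves are exactly the stored words that no other stored word extends.
Those words: "TAGTGAAG", "TGCAA", "TGGTTGCTTA", "TGGTTGCTTG", "TGGTTGGTTTA"
Leaf count: 5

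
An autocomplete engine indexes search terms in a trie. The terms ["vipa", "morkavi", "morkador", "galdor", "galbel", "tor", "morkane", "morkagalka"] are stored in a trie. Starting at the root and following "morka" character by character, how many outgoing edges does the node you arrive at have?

4

Follow the path "morka" to its node, then look at its outgoing edges.
Characters that immediately follow "morka" among the stored strings: {d, g, n, v}.
That node has 4 child edges.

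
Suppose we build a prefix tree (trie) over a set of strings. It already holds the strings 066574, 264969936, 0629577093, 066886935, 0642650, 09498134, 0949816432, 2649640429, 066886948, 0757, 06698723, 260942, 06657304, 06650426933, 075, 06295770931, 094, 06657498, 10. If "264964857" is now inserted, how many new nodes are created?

The longest prefix of "264964857" already in the trie is "264964" (length 6).
New nodes needed: |"264964857"| − 6 = 9 − 6 = 3.

3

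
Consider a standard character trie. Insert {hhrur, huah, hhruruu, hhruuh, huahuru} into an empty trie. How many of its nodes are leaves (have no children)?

3

Leaves are exactly the stored words that no other stored word extends.
Those words: "hhruruu", "hhruuh", "huahuru"
Leaf count: 3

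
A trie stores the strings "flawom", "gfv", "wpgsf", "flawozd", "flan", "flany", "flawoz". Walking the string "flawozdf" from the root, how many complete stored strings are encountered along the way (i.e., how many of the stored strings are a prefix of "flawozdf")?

2

Traverse "flawozdf" character by character; count nodes along the way that are marked as word ends.
Prefixes of the query that are stored words: "flawoz", "flawozd"
Count: 2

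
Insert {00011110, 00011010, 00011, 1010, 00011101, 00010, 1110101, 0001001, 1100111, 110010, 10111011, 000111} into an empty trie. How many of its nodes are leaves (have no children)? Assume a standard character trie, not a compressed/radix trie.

9

A leaf is a node with no children — equivalently, the end of a word that is not a proper prefix of any other stored word.
Those words: "0001001", "00011010", "00011101", "00011110", "1010", "10111011", "110010", "1100111", "1110101"
Leaf count: 9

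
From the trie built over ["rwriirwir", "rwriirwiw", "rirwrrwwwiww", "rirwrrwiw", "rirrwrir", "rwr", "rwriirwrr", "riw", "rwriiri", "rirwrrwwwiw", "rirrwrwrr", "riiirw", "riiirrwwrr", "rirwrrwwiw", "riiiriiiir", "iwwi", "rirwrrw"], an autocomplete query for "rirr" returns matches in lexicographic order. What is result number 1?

rirrwrir

Filter for "rirr…" and sort: "rirrwrir", "rirrwrwrr"
The 1st is rirrwrir.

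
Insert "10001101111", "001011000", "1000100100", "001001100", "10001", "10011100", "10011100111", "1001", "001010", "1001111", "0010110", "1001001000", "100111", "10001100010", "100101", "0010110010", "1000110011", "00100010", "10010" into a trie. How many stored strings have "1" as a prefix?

Filter for entries beginning with "1":
Matches: "10001", "1000100100", "10001100010", "1000110011", "10001101111", "1001", "10010", "1001001000", "100101", "100111", "10011100", "10011100111", "1001111"
Count: 13

13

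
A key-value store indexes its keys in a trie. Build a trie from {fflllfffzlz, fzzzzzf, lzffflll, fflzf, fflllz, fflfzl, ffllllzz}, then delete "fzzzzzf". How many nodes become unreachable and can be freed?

6

A node on "fzzzzzf"'s path can go only if nothing else ends at it or branches off below it.
The suffix "zzzzzf" (6 nodes) is used only by "fzzzzzf"; the node for "f" still has the child "f", so pruning stops there.
Nodes removed: 6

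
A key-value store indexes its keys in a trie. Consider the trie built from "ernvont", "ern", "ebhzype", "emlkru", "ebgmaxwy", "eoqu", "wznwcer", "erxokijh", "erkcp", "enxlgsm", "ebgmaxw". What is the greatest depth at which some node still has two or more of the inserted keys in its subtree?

7

The deepest shared node is where two words last agree before diverging.
"ebgmaxw" and "ebgmaxwy" agree on "ebgmaxw" (7 characters) before diverging; nothing deeper is shared.
Longest shared-prefix length: 7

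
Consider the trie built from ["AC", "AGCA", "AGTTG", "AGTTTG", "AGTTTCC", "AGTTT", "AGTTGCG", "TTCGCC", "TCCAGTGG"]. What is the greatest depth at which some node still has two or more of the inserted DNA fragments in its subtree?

Look for the deepest trie node that still has at least two words in its subtree.
"AGTTG" and "AGTTGCG" agree on "AGTTG" (5 characters) before diverging; nothing deeper is shared.
Longest shared-prefix length: 5

5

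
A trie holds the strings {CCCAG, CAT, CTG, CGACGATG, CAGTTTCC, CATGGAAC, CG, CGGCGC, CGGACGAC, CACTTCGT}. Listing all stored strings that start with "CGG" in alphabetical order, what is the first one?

Filter for "CGG…" and sort: "CGGACGAC", "CGGCGC"
The 1st is CGGACGAC.

CGGACGAC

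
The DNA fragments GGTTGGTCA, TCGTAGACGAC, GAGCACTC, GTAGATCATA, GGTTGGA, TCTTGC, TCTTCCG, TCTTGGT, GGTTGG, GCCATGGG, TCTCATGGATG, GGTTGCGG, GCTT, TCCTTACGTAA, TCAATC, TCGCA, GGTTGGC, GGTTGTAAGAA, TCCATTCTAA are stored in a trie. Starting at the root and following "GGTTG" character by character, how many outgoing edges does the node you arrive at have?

The children of the "GGTTG" node are the distinct next characters among strings starting with "GGTTG".
Distinct next characters after "GGTTG": C, G, T.
That node has 3 child edges.

3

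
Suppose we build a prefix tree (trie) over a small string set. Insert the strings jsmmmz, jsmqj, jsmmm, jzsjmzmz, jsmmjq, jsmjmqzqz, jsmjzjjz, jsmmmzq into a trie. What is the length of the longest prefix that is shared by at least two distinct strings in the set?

6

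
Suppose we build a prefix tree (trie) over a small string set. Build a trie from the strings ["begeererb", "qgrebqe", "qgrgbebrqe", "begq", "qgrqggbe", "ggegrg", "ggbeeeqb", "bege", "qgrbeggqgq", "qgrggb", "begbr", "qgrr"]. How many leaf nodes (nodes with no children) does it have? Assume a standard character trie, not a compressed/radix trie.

11

A leaf is a node with no children — equivalently, the end of a word that is not a proper prefix of any other stored word.
Those words: "begbr", "begeererb", "begq", "ggbeeeqb", "ggegrg", "qgrbeggqgq", "qgrebqe", "qgrgbebrqe", "qgrggb", "qgrqggbe", "qgrr"
Leaf count: 11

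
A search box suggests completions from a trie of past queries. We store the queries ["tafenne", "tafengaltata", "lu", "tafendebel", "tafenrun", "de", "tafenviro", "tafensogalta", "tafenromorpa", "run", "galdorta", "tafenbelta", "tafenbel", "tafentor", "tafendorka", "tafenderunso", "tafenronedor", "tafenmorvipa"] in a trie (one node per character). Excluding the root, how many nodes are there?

Insert word by word; a character creates a node only if that edge doesn't already exist:
  "tafenne" → 7 new (t, a, f, e, n, n, e)
  "tafengaltata" → prefix "tafen" already present; 7 new (g, a, l, t, a, t, a)
  "lu" → 2 new (l, u)
  "tafendebel" → prefix "tafen" already present; 5 new (d, e, b, e, l)
  "tafenrun" → prefix "tafen" already present; 3 new (r, u, n)
  "de" → 2 new (d, e)
  "tafenviro" → prefix "tafen" already present; 4 new (v, i, r, o)
  "tafensogalta" → prefix "tafen" already present; 7 new (s, o, g, a, l, t, a)
  "tafenromorpa" → prefix "tafenr" already present; 6 new (o, m, o, r, p, a)
  "run" → 3 new (r, u, n)
  "galdorta" → 8 new (g, a, l, d, o, r, t, a)
  "tafenbelta" → prefix "tafen" already present; 5 new (b, e, l, t, a)
  "tafenbel" → prefix "tafenbel" already present; 0 new (none)
  "tafentor" → prefix "tafen" already present; 3 new (t, o, r)
  "tafendorka" → prefix "tafend" already present; 4 new (o, r, k, a)
  "tafenderunso" → prefix "tafende" already present; 5 new (r, u, n, s, o)
  "tafenronedor" → prefix "tafenro" already present; 5 new (n, e, d, o, r)
  "tafenmorvipa" → prefix "tafen" already present; 7 new (m, o, r, v, i, p, a)
Total nodes = 7 + 7 + 2 + 5 + 3 + 2 + 4 + 7 + 6 + 3 + 8 + 5 + 0 + 3 + 4 + 5 + 5 + 7 = 83

83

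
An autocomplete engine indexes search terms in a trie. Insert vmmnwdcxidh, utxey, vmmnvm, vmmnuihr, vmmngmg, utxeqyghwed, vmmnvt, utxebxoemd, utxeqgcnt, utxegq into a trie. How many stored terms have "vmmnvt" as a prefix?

1

Filter for entries beginning with "vmmnvt":
Words under "vmmnvt": vmmnvt
Count: 1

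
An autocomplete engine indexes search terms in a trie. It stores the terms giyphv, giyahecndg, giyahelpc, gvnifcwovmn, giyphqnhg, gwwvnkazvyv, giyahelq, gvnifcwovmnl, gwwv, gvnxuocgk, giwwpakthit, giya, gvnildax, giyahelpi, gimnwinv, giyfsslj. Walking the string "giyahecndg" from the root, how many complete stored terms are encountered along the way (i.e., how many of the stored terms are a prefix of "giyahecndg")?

2

Traverse "giyahecndg" character by character; count nodes along the way that are marked as word ends.
Prefixes of the query that are stored words: "giya", "giyahecndg"
Count: 2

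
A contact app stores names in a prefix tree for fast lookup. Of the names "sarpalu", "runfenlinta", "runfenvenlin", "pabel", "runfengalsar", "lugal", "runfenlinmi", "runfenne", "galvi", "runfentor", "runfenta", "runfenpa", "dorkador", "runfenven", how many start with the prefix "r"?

9

Filter for entries beginning with "r":
Words under "r": runfengalsar, runfenlinmi, runfenlinta, runfenne, runfenpa, runfenta, runfentor, runfenven, runfenvenlin
Count: 9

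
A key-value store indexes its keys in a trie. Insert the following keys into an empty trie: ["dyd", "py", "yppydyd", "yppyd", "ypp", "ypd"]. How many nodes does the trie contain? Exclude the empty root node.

Insert word by word; a character creates a node only if that edge doesn't already exist:
  "dyd" → 3 new (d, y, d)
  "py" → 2 new (p, y)
  "yppydyd" → 7 new (y, p, p, y, d, y, d)
  "yppyd" → prefix "yppyd" already present; 0 new (none)
  "ypp" → prefix "ypp" already present; 0 new (none)
  "ypd" → prefix "yp" already present; 1 new (d)
Total nodes = 3 + 2 + 7 + 0 + 0 + 1 = 13

13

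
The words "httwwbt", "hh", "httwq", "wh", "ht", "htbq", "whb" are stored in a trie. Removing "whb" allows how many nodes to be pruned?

Walk "whb" from the leaf back toward the root, removing each node that no remaining word uses.
The suffix "b" (1 node) is used only by "whb"; "wh" is itself a stored word, so pruning stops there.
Nodes removed: 1

1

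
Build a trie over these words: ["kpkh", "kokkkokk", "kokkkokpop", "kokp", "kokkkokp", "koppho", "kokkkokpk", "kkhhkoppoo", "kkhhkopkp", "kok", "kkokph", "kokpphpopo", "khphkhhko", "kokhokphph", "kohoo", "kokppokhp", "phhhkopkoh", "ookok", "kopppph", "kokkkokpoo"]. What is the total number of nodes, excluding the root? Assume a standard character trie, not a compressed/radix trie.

82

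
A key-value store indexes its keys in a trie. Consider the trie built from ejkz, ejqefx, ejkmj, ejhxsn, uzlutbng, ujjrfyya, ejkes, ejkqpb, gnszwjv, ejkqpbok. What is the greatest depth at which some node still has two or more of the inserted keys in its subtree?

6

Equivalently: take the maximum, over all pairs, of their longest common prefix length.
e.g. "ejkqpb" and "ejkqpbok" share the prefix "ejkqpb" of length 6; no pair shares a longer one.
Longest shared-prefix length: 6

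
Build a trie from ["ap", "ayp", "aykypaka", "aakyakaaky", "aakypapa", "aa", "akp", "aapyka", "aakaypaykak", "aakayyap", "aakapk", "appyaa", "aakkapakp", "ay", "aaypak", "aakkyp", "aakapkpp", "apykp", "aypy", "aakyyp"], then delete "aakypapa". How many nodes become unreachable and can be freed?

4

After clearing the end-marker at "aakypapa", prune upward until reaching a node still needed by another word.
The suffix "papa" (4 nodes) is used only by "aakypapa"; the node for "aaky" still has the child "a", so pruning stops there.
Nodes removed: 4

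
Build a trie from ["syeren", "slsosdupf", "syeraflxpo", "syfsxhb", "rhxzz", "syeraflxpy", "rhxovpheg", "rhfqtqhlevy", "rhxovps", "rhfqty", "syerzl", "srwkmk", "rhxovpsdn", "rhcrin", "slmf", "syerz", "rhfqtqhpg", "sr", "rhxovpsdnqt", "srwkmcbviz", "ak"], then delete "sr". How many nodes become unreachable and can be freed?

0

A node on "sr"'s path can go only if nothing else ends at it or branches off below it.
Every node on "sr" is still needed (e.g. by "srwkmk"), so nothing is freed.
Nodes removed: 0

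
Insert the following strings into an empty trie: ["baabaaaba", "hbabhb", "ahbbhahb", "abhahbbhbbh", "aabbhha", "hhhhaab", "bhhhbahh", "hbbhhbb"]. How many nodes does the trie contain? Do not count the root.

57

For each word, the new-node count is its length minus the longest prefix already in the trie:
  "baabaaaba" → 9 new (b, a, a, b, a, a, a, b, a)
  "hbabhb" → 6 new (h, b, a, b, h, b)
  "ahbbhahb" → 8 new (a, h, b, b, h, a, h, b)
  "abhahbbhbbh" → prefix "a" already present; 10 new (b, h, a, h, b, b, h, b, b, h)
  "aabbhha" → prefix "a" already present; 6 new (a, b, b, h, h, a)
  "hhhhaab" → prefix "h" already present; 6 new (h, h, h, a, a, b)
  "bhhhbahh" → prefix "b" already present; 7 new (h, h, h, b, a, h, h)
  "hbbhhbb" → prefix "hb" already present; 5 new (b, h, h, b, b)
Total nodes = 9 + 6 + 8 + 10 + 6 + 6 + 7 + 5 = 57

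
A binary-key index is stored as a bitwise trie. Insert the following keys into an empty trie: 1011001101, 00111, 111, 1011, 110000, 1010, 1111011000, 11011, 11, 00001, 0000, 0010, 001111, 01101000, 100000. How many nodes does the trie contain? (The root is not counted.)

Insert word by word; a character creates a node only if that edge doesn't already exist:
  "1011001101" → 10 new (1, 0, 1, 1, 0, 0, 1, 1, 0, 1)
  "00111" → 5 new (0, 0, 1, 1, 1)
  "111" → prefix "1" already present; 2 new (1, 1)
  "1011" → prefix "1011" already present; 0 new (none)
  "110000" → prefix "11" already present; 4 new (0, 0, 0, 0)
  "1010" → prefix "101" already present; 1 new (0)
  "1111011000" → prefix "111" already present; 7 new (1, 0, 1, 1, 0, 0, 0)
  "11011" → prefix "110" already present; 2 new (1, 1)
  "11" → prefix "11" already present; 0 new (none)
  "00001" → prefix "00" already present; 3 new (0, 0, 1)
  "0000" → prefix "0000" already present; 0 new (none)
  "0010" → prefix "001" already present; 1 new (0)
  "001111" → prefix "00111" already present; 1 new (1)
  "01101000" → prefix "0" already present; 7 new (1, 1, 0, 1, 0, 0, 0)
  "100000" → prefix "10" already present; 4 new (0, 0, 0, 0)
Total nodes = 10 + 5 + 2 + 0 + 4 + 1 + 7 + 2 + 0 + 3 + 0 + 1 + 1 + 7 + 4 = 47

47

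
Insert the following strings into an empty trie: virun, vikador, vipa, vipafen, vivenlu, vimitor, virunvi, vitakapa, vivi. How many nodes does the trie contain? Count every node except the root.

Count nodes per top-level branch (shared prefixes stored once):
  'v'-branch (vikador, vimitor, vipa, vipafen, virun, virunvi, vitakapa, vivenlu, vivi): 34 nodes
Sum: 34

34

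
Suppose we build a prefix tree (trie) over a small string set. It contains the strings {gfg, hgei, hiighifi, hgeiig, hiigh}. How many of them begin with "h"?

4

Walk to "h"; the words in its subtree are exactly those with that prefix.
Matches: "hgei", "hgeiig", "hiigh", "hiighifi"
Count: 4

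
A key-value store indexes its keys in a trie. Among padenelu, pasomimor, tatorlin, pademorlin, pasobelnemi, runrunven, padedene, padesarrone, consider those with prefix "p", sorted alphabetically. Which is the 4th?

padesarrone

Filter for "p…" and sort: "padedene", "pademorlin", "padenelu", "padesarrone", "pasobelnemi", "pasomimor"
Position 4: padesarrone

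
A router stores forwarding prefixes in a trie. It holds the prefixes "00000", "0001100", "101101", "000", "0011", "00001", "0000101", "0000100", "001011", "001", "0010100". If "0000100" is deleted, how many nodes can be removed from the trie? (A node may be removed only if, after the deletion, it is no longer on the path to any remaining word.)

Walk "0000100" from the leaf back toward the root, removing each node that no remaining word uses.
The suffix "0" (1 node) is used only by "0000100"; the node for "000010" still has the child "1", so pruning stops there.
Nodes removed: 1

1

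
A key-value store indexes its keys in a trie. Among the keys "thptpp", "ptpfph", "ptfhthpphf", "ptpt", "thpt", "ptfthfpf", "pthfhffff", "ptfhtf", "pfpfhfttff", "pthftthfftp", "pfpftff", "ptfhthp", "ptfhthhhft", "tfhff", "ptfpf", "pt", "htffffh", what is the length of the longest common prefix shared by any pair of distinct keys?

7

Equivalently: take the maximum, over all pairs, of their longest common prefix length.
"ptfhthp" and "ptfhthpphf" agree on "ptfhthp" (7 characters) before diverging; nothing deeper is shared.
Longest shared-prefix length: 7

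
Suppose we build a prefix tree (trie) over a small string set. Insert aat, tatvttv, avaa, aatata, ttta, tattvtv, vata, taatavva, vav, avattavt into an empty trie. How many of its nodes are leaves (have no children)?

Leaves are exactly the stored words that no other stored word extends.
Those words: "aatata", "avaa", "avattavt", "taatavva", "tattvtv", "tatvttv", "ttta", "vata", "vav"
Leaf count: 9

9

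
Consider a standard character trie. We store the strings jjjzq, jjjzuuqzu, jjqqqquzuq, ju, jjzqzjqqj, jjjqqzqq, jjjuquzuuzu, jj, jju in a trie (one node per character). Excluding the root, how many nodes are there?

40

Insert word by word; a character creates a node only if that edge doesn't already exist:
  "jjjzq" → 5 new (j, j, j, z, q)
  "jjjzuuqzu" → prefix "jjjz" already present; 5 new (u, u, q, z, u)
  "jjqqqquzuq" → prefix "jj" already present; 8 new (q, q, q, q, u, z, u, q)
  "ju" → prefix "j" already present; 1 new (u)
  "jjzqzjqqj" → prefix "jj" already present; 7 new (z, q, z, j, q, q, j)
  "jjjqqzqq" → prefix "jjj" already present; 5 new (q, q, z, q, q)
  "jjjuquzuuzu" → prefix "jjj" already present; 8 new (u, q, u, z, u, u, z, u)
  "jj" → prefix "jj" already present; 0 new (none)
  "jju" → prefix "jj" already present; 1 new (u)
Total nodes = 5 + 5 + 8 + 1 + 7 + 5 + 8 + 0 + 1 = 40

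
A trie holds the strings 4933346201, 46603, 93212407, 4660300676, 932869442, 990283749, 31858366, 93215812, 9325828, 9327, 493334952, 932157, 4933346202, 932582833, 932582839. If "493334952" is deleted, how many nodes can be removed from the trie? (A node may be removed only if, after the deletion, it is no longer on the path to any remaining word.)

3

After clearing the end-marker at "493334952", prune upward until reaching a node still needed by another word.
The suffix "952" (3 nodes) is used only by "493334952"; the node for "493334" still has the child "6", so pruning stops there.
Nodes removed: 3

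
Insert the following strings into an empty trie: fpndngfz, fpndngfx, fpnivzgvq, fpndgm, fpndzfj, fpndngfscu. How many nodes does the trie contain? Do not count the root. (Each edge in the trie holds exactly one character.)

23

Trace insertions, counting only characters that open a new branch:
  "fpndngfz" → 8 new (f, p, n, d, n, g, f, z)
  "fpndngfx" → prefix "fpndngf" already present; 1 new (x)
  "fpnivzgvq" → prefix "fpn" already present; 6 new (i, v, z, g, v, q)
  "fpndgm" → prefix "fpnd" already present; 2 new (g, m)
  "fpndzfj" → prefix "fpnd" already present; 3 new (z, f, j)
  "fpndngfscu" → prefix "fpndngf" already present; 3 new (s, c, u)
Total nodes = 8 + 1 + 6 + 2 + 3 + 3 = 23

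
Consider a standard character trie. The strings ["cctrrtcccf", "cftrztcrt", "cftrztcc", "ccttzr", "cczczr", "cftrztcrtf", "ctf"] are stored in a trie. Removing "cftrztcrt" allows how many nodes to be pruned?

0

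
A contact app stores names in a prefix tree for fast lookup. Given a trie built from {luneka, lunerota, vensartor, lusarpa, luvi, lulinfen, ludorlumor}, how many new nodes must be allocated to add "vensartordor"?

3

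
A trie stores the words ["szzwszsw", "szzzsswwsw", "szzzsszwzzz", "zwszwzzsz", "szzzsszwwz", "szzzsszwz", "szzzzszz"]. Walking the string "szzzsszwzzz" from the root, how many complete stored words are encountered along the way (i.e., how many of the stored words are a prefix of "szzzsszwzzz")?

Walk "szzzsszwzzz" from the root; an end-of-word marker is hit whenever a stored word is a prefix of "szzzsszwzzz".
Prefixes of the query that are stored words: "szzzsszwz", "szzzsszwzzz"
Count: 2

2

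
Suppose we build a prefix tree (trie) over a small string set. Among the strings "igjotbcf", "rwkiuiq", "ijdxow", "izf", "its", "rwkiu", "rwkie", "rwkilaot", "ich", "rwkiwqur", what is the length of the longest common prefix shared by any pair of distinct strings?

Look for the deepest trie node that still has at least two words in its subtree.
e.g. "rwkiu" and "rwkiuiq" share the prefix "rwkiu" of length 5; no pair shares a longer one.
Longest shared-prefix length: 5

5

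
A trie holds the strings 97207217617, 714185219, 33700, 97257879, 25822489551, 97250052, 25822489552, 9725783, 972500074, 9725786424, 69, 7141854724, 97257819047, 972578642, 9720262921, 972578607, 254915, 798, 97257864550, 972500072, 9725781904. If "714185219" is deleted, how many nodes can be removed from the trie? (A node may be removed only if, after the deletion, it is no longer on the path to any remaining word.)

3

A node on "714185219"'s path can go only if nothing else ends at it or branches off below it.
The suffix "219" (3 nodes) is used only by "714185219"; the node for "714185" still has the child "4", so pruning stops there.
Nodes removed: 3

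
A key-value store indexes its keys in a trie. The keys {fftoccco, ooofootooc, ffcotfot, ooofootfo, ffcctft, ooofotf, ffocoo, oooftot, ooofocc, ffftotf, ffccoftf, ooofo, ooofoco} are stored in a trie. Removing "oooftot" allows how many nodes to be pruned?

After clearing the end-marker at "oooftot", prune upward until reaching a node still needed by another word.
The suffix "tot" (3 nodes) is used only by "oooftot"; the node for "ooof" still has the child "o", so pruning stops there.
Nodes removed: 3

3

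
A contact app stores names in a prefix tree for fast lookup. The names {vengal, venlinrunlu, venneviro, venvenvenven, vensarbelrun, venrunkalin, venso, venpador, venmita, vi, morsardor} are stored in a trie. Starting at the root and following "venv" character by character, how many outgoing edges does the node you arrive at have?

Follow the path "venv" to its node, then look at its outgoing edges.
Characters that immediately follow "venv" among the stored strings: {e}.
That node has 1 child edge.

1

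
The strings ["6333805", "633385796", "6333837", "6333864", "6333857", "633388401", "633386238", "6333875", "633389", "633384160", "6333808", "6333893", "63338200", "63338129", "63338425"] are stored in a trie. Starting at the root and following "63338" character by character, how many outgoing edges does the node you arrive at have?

10

Walk "63338" from the root, arriving at one node.
Distinct next characters after "63338": 0, 1, 2, 3, 4, 5, 6, 7, 8, 9.
That node has 10 child edges.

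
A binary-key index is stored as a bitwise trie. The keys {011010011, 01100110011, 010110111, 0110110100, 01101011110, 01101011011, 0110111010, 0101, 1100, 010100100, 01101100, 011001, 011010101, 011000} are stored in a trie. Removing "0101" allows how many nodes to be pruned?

A node on "0101"'s path can go only if nothing else ends at it or branches off below it.
Every node on "0101" is still needed (e.g. by "010110111"), so nothing is freed.
Nodes removed: 0

0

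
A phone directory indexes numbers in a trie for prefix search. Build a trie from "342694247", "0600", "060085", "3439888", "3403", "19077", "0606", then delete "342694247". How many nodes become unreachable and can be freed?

7

After clearing the end-marker at "342694247", prune upward until reaching a node still needed by another word.
The suffix "2694247" (7 nodes) is used only by "342694247"; the node for "34" still has the child "3", so pruning stops there.
Nodes removed: 7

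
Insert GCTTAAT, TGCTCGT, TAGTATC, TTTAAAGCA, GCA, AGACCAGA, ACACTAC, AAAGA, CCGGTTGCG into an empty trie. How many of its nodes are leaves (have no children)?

A leaf is a node with no children — equivalently, the end of a word that is not a proper prefix of any other stored word.
Those words: "AAAGA", "ACACTAC", "AGACCAGA", "CCGGTTGCG", "GCA", "GCTTAAT", "TAGTATC", "TGCTCGT", "TTTAAAGCA"
Leaf count: 9

9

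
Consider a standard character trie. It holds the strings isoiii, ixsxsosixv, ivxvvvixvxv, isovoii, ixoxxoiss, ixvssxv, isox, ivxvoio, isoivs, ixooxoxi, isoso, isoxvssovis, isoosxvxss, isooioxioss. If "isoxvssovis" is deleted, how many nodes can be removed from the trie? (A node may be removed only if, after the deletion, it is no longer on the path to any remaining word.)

7

After clearing the end-marker at "isoxvssovis", prune upward until reaching a node still needed by another word.
The suffix "vssovis" (7 nodes) is used only by "isoxvssovis"; "isox" is itself a stored word, so pruning stops there.
Nodes removed: 7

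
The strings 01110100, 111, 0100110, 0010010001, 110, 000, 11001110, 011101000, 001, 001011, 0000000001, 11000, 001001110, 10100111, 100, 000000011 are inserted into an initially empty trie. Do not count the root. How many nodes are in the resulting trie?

56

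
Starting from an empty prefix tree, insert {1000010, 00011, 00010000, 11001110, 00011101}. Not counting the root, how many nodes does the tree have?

26

Count nodes per top-level branch (shared prefixes stored once):
  '0'-branch (00010000, 00011, 00011101): 12 nodes
  '1'-branch (1000010, 11001110): 14 nodes
Sum: 26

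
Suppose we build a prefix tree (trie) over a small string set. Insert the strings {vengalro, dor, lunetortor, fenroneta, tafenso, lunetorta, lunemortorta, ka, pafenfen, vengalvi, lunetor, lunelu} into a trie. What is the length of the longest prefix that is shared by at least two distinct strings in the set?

8

Look for the deepest trie node that still has at least two words in its subtree.
e.g. "lunetorta" and "lunetortor" share the prefix "lunetort" of length 8; no pair shares a longer one.
Longest shared-prefix length: 8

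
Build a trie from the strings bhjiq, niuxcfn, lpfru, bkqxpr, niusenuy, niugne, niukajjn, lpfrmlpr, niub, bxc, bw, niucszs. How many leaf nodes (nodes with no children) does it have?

12

A leaf is a node with no children — equivalently, the end of a word that is not a proper prefix of any other stored word.
Those words: "bhjiq", "bkqxpr", "bw", "bxc", "lpfrmlpr", "lpfru", "niub", "niucszs", "niugne", "niukajjn", "niusenuy", "niuxcfn"
Leaf count: 12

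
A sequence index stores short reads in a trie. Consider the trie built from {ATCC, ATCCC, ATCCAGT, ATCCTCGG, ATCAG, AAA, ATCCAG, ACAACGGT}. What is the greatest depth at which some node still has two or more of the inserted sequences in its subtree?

6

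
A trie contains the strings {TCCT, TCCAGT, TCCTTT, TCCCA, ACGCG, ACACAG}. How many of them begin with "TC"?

4

Traverse to the node for "TC", then collect every word in that subtree.
Words under "TC": TCCAGT, TCCCA, TCCT, TCCTTT
Count: 4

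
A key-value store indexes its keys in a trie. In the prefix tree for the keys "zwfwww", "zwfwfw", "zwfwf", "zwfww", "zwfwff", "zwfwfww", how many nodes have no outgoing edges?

3

A leaf is a node with no children — equivalently, the end of a word that is not a proper prefix of any other stored word.
Those words: "zwfwff", "zwfwfww", "zwfwww"
Leaf count: 3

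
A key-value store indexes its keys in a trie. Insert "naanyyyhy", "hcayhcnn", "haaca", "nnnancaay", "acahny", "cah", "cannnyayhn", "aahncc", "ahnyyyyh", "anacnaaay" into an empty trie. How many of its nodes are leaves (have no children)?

A leaf is a node with no children — equivalently, the end of a word that is not a proper prefix of any other stored word.
Those words: "aahncc", "acahny", "ahnyyyyh", "anacnaaay", "cah", "cannnyayhn", "haaca", "hcayhcnn", "naanyyyhy", "nnnancaay"
Leaf count: 10

10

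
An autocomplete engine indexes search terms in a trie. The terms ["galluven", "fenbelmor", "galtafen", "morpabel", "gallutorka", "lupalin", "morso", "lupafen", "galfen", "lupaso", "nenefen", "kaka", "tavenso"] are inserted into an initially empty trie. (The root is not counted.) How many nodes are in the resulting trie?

70

Count nodes per top-level branch (shared prefixes stored once):
  'f'-branch (fenbelmor): 9 nodes
  'g'-branch (galfen, gallutorka, galluven, galtafen): 21 nodes
  'k'-branch (kaka): 4 nodes
  'l'-branch (lupafen, lupalin, lupaso): 12 nodes
  'm'-branch (morpabel, morso): 10 nodes
  'n'-branch (nenefen): 7 nodes
  't'-branch (tavenso): 7 nodes
Sum: 70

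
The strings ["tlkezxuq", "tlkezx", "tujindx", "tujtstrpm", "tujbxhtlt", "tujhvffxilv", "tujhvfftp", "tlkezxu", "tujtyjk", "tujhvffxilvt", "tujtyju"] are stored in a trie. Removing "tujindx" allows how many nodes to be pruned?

4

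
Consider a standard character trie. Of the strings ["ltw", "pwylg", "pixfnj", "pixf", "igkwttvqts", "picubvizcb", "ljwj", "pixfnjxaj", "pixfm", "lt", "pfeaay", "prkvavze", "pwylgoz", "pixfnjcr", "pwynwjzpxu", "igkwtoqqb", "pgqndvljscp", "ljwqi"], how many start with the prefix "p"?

12

Walk to "p"; the words in its subtree are exactly those with that prefix.
Words under "p": pfeaay, pgqndvljscp, picubvizcb, pixf, pixfm, pixfnj, pixfnjcr, pixfnjxaj, prkvavze, pwylg, pwylgoz, pwynwjzpxu
Count: 12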